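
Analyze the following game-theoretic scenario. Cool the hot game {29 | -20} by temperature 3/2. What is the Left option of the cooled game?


Original game: {29 | -20} (a switch {a | b} with a > b).
Cooling by t (for t below the temperature (a - b)/2 = 49/2) taxes each move by t: {a | b} cooled by t is {a - t | b + t}.
Cooling amount: t = 3/2
Cooled Left option: 29 - 3/2 = 55/2
Cooled Right option: -20 + 3/2 = -37/2
Cooled game: {55/2 | -37/2}
Left option = 55/2

55/2


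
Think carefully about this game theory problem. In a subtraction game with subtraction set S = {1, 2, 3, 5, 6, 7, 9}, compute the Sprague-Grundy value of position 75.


The subtraction set is S = {1, 2, 3, 5, 6, 7, 9}.
G(k) = mex{ G(k - s) : s in S, s <= k }. We compute iteratively: G(0) = 0.
G(1) = mex({0}) = 1
G(2) = mex({0, 1}) = 2
G(3) = mex({0, 1, 2}) = 3
G(4) = mex({1, 2, 3}) = 0
G(5) = mex({0, 2, 3}) = 1
G(6) = mex({0, 1, 3}) = 2
G(7) = mex({0, 1, 2}) = 3
G(8) = mex({1, 2, 3}) = 0
G(9) = mex({0, 2, 3}) = 1
G(10) = mex({0, 1, 3}) = 2
G(11) = mex({0, 1, 2}) = 3
G(12) = mex({1, 2, 3}) = 0
Observe that G(4)..G(12) = 0, 1, 2, 3, 0, 1, 2, 3, 0 repeats G(0)..G(8) = 0, 1, 2, 3, 0, 1, 2, 3, 0.
For k >= max(S) = 9, G(k) is determined by the previous 9 values G(k-9)..G(k-1); a window of 9 consecutive values has recurred shifted by 4, so by induction G(k + 4) = G(k) for all k >= 0: the sequence is periodic from the start with period 4.
One period: G(0..3) = 0, 1, 2, 3.
75 mod 4 = 3, so G(75) = G(3) = 3.

3


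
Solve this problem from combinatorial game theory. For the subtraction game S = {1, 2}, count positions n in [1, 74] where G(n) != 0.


Subtraction set S = {1, 2}, so G(n) = n mod 3.
G(n) = 0 when n is a multiple of 3.
Multiples of 3 in [1, 74]: 24
N-positions (nonzero Grundy) = 74 - 24 = 50

50


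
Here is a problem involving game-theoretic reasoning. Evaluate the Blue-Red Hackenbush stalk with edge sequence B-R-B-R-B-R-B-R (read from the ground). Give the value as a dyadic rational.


Edges (from ground): B-R-B-R-B-R-B-R
By Berlekamp's sign-expansion rule, a Blue-Red Hackenbush stalk has the value of the surreal number whose sign sequence is the edge sequence with B -> + and R -> -.
Sign sequence: +-+-+-+-
Trace the sign expansion in the surreal number tree, starting from 0:
Edge 1: B (sign +) -> bounds (0, +inf), value = 1
Edge 2: R (sign -) -> bounds (0, 1), value = 1/2
Edge 3: B (sign +) -> bounds (1/2, 1), value = 3/4
Edge 4: R (sign -) -> bounds (1/2, 3/4), value = 5/8
Edge 5: B (sign +) -> bounds (5/8, 3/4), value = 11/16
Edge 6: R (sign -) -> bounds (5/8, 11/16), value = 21/32
Edge 7: B (sign +) -> bounds (21/32, 11/16), value = 43/64
Edge 8: R (sign -) -> bounds (21/32, 43/64), value = 85/128
Game value = 85/128

85/128


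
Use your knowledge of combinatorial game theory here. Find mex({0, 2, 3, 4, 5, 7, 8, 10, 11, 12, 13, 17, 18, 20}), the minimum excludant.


Set = {0, 2, 3, 4, 5, 7, 8, 10, 11, 12, 13, 17, 18, 20}
0 is in the set.
1 is NOT in the set. This is the mex.
mex = 1

1


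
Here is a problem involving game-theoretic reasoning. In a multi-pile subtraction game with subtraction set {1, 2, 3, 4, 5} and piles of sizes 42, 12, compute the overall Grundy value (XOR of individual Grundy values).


Subtraction set: {1, 2, 3, 4, 5}
For this subtraction set, G(n) = n mod 6 (period = max + 1 = 6).
Pile 1 (size 42): G(42) = 42 mod 6 = 0
Pile 2 (size 12): G(12) = 12 mod 6 = 0
Total Grundy value = XOR of all: 0 XOR 0 = 0

0


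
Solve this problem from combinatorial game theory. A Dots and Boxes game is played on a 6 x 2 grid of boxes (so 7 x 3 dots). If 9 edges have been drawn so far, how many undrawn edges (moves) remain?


Grid: 6 x 2 boxes, i.e. 7 rows and 3 columns of dots.
Horizontal edges: (rows + 1) * cols = 7 * 2 = 14
Vertical edges: rows * (cols + 1) = 6 * 3 = 18
Total edges: 14 + 18 = 32
Edges drawn: 9
Remaining: 32 - 9 = 23

23


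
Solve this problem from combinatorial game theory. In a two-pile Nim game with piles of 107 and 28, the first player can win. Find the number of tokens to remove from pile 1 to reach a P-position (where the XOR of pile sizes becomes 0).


Piles: 107 and 28
Current XOR: 107 XOR 28 = 119 (non-zero, so this is an N-position).
To make the XOR zero, we need to find a move that balances the piles.
For pile 1 (size 107): target = 107 XOR 119 = 28
We reduce pile 1 from 107 to 28.
Tokens removed: 107 - 28 = 79
Verification: 28 XOR 28 = 0

79


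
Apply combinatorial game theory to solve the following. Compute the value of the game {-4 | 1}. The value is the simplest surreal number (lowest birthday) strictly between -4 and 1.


Left options: {-4}, max = -4
Right options: {1}, min = 1
All options are numbers and max(Left) < min(Right), so by the simplicity theorem the value is the simplest (earliest-born) number strictly between -4 and 1.
Integers -3 through 0 all lie strictly between -4 and 1.
Among integers, the simplest (lowest birthday = smallest |n|; 0 is born on day 0, +-n on day n) is 0.
No non-integer in the interval can be simpler: if x is a non-integer in the interval, then floor(x) or ceil(x) also lies in the interval (the interval contains an integer), and both are proper prefixes of x's sign expansion, i.e. born earlier. So the game value is 0.
Game value = 0

0


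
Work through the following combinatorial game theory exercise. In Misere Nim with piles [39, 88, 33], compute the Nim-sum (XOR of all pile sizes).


We need the XOR (exclusive or) of all pile sizes.
After XOR-ing pile 1 (size 39): 0 XOR 39 = 39
After XOR-ing pile 2 (size 88): 39 XOR 88 = 127
After XOR-ing pile 3 (size 33): 127 XOR 33 = 94
The Nim-value of this position is 94.

94


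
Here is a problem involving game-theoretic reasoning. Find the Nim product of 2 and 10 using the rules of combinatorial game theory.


Nim multiplication is bilinear over XOR: (u XOR v) * w = (u*w) XOR (v*w).
So we split each operand into its bit components and XOR the pairwise Nim products.
2 = 2 (as XOR of powers of 2).
10 = 2 + 8 (as XOR of powers of 2).
Using the standard Nim-product table on single bits:
  2*2 = 3,   2*4 = 8,   2*8 = 12,
  4*4 = 6,   4*8 = 11,  8*8 = 13,
and  1*x = x (identity), k*l = l*k (commutative).
Pairwise Nim products:
  2 * 2 = 3
  2 * 8 = 12
XOR them: 3 XOR 12 = 15.
Result: 2 * 10 = 15 (in Nim).

15


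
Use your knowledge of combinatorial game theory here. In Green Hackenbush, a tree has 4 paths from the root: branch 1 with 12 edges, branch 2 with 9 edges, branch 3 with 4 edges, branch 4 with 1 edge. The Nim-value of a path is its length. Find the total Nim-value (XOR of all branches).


The tree has 4 branches from the ground vertex.
In Green Hackenbush, the Nim-value of a simple path of length k is k.
Branch 1: length 12, Nim-value = 12
Branch 2: length 9, Nim-value = 9
Branch 3: length 4, Nim-value = 4
Branch 4: length 1, Nim-value = 1
Total Nim-value = XOR of all branch values:
0 XOR 12 = 12
12 XOR 9 = 5
5 XOR 4 = 1
1 XOR 1 = 0
Nim-value of the tree = 0

0


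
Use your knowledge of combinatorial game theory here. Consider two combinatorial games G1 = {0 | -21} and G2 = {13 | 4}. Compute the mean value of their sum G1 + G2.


G1 = {0 | -21}, G2 = {13 | 4}
Each is a switch {a | b} with numbers a > b; its mean value is (a + b)/2, and mean value is additive over game sums: m(G1 + G2) = m(G1) + m(G2).
Mean of G1 = (0 + (-21))/2 = -21/2 = -21/2
Mean of G2 = (13 + (4))/2 = 17/2 = 17/2
Mean of G1 + G2 = -21/2 + 17/2 = -2

-2


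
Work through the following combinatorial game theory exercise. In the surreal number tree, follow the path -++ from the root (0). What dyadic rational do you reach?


Sign expansion: -++
Rule: track bounds (lo, hi), initially (-inf, +inf). On '+', the current value becomes lo and we move to the simplest number in (value, hi): value + 1 if hi = +inf, otherwise the midpoint (value + hi)/2. On '-', the current value becomes hi and we move to value - 1 if lo = -inf, otherwise the midpoint (lo + value)/2.
Start at 0.
Step 1: sign = -, move left. Bounds: (-inf, 0). Value = -1
Step 2: sign = +, move right. Bounds: (-1, 0). Value = -1/2
Step 3: sign = +, move right. Bounds: (-1/2, 0). Value = -1/4
The surreal number with sign expansion -++ is -1/4.

-1/4


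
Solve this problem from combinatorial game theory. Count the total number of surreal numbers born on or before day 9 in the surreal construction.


Day 0: {|} = 0 is born. Count = 1.
Day n: the number of surreal numbers born by day n is 2^(n+1) - 1.
By day 0: 2^1 - 1 = 1
By day 1: 2^2 - 1 = 3
By day 2: 2^3 - 1 = 7
By day 3: 2^4 - 1 = 15
By day 4: 2^5 - 1 = 31
By day 5: 2^6 - 1 = 63
By day 6: 2^7 - 1 = 127
By day 7: 2^8 - 1 = 255
By day 8: 2^9 - 1 = 511
By day 9: 2^10 - 1 = 1023
By day 9: 1023 surreal numbers.

1023


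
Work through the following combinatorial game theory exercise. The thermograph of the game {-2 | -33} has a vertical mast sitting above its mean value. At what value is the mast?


Game = {-2 | -33}, a switch {a | b} with numbers a > b.
Its thermograph has left wall a - t and right wall b + t, which meet at t = (a - b)/2, where both equal (a + b)/2. So the mast (mean value) is at (a + b)/2.
Mean = (-2 + (-33))/2 = -35/2 = -35/2

-35/2


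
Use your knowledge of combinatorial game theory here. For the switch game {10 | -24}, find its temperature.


The game is {10 | -24}, a switch {a | b} with numbers a > b.
Cooling {a | b} by t gives {a - t | b + t}, which stops being hot when a - t = b + t, i.e. at t = (a - b)/2. So the temperature of a switch is (a - b)/2.
Temperature = (Left option - Right option) / 2
= (10 - (-24)) / 2
= 34 / 2
= 17

17


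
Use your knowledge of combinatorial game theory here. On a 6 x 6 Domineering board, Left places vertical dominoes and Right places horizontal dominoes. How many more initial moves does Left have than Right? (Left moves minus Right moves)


Board is 6 x 6 (rows x cols).
Left (vertical) placements: (rows-1) * cols = 5 * 6 = 30
Right (horizontal) placements: rows * (cols-1) = 6 * 5 = 30
Advantage = Left - Right = 30 - 30 = 0

0


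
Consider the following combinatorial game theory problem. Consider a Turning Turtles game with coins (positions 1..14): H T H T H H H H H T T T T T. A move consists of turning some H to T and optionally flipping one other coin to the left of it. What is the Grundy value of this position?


Coins: H T H T H H H H H T T T T T
Key fact: a single head at position k behaves exactly like a Nim heap of size k (turning it to T and optionally flipping a coin at j < k corresponds to moving the heap from k to j, or to 0), and heads combine as a disjunctive sum (two heads at the same place would cancel, matching j XOR j = 0). So the Nim-value is the XOR of the 1-indexed positions of the heads.
Face-up positions (1-indexed): [1, 3, 5, 6, 7, 8, 9]
XOR 0 with 1: 0 XOR 1 = 1
XOR 1 with 3: 1 XOR 3 = 2
XOR 2 with 5: 2 XOR 5 = 7
XOR 7 with 6: 7 XOR 6 = 1
XOR 1 with 7: 1 XOR 7 = 6
XOR 6 with 8: 6 XOR 8 = 14
XOR 14 with 9: 14 XOR 9 = 7
Nim-value = 7

7


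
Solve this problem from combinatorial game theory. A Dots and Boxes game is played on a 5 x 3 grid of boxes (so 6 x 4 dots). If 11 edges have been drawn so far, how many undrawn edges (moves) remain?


Grid: 5 x 3 boxes, i.e. 6 rows and 4 columns of dots.
Horizontal edges: (rows + 1) * cols = 6 * 3 = 18
Vertical edges: rows * (cols + 1) = 5 * 4 = 20
Total edges: 18 + 20 = 38
Edges drawn: 11
Remaining: 38 - 11 = 27

27


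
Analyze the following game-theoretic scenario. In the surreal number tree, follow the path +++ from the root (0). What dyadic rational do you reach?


Sign expansion: +++
Rule: track bounds (lo, hi), initially (-inf, +inf). On '+', the current value becomes lo and we move to the simplest number in (value, hi): value + 1 if hi = +inf, otherwise the midpoint (value + hi)/2. On '-', the current value becomes hi and we move to value - 1 if lo = -inf, otherwise the midpoint (lo + value)/2.
Start at 0.
Step 1: sign = +, move right. Bounds: (0, +inf). Value = 1
Step 2: sign = +, move right. Bounds: (1, +inf). Value = 2
Step 3: sign = +, move right. Bounds: (2, +inf). Value = 3
The surreal number with sign expansion +++ is 3.

3


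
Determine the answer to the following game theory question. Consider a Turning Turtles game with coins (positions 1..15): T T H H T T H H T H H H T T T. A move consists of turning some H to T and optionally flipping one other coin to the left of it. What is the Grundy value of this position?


Coins: T T H H T T H H T H H H T T T
Key fact: a single head at position k behaves exactly like a Nim heap of size k (turning it to T and optionally flipping a coin at j < k corresponds to moving the heap from k to j, or to 0), and heads combine as a disjunctive sum (two heads at the same place would cancel, matching j XOR j = 0). So the Nim-value is the XOR of the 1-indexed positions of the heads.
Face-up positions (1-indexed): [3, 4, 7, 8, 10, 11, 12]
XOR 0 with 3: 0 XOR 3 = 3
XOR 3 with 4: 3 XOR 4 = 7
XOR 7 with 7: 7 XOR 7 = 0
XOR 0 with 8: 0 XOR 8 = 8
XOR 8 with 10: 8 XOR 10 = 2
XOR 2 with 11: 2 XOR 11 = 9
XOR 9 with 12: 9 XOR 12 = 5
Nim-value = 5

5


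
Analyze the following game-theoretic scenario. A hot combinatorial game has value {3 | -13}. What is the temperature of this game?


The game is {3 | -13}, a switch {a | b} with numbers a > b.
Cooling {a | b} by t gives {a - t | b + t}, which stops being hot when a - t = b + t, i.e. at t = (a - b)/2. So the temperature of a switch is (a - b)/2.
Temperature = (Left option - Right option) / 2
= (3 - (-13)) / 2
= 16 / 2
= 8

8


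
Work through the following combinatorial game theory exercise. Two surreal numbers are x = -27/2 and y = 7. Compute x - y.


x = -27/2, y = 7
Converting to common denominator: 2
x = -27/2, y = 14/2
x - y = -27/2 - 7 = -41/2

-41/2


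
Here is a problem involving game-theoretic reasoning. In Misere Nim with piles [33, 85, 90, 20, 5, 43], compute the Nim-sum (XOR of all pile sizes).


We need the XOR (exclusive or) of all pile sizes.
After XOR-ing pile 1 (size 33): 0 XOR 33 = 33
After XOR-ing pile 2 (size 85): 33 XOR 85 = 116
After XOR-ing pile 3 (size 90): 116 XOR 90 = 46
After XOR-ing pile 4 (size 20): 46 XOR 20 = 58
After XOR-ing pile 5 (size 5): 58 XOR 5 = 63
After XOR-ing pile 6 (size 43): 63 XOR 43 = 20
The Nim-value of this position is 20.

20


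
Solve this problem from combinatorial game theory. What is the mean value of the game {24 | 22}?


Game = {24 | 22}, a switch {a | b} with numbers a > b.
Its thermograph has left wall a - t and right wall b + t, which meet at t = (a - b)/2, where both equal (a + b)/2. So the mast (mean value) is at (a + b)/2.
Mean = (24 + (22))/2 = 46/2 = 23

23


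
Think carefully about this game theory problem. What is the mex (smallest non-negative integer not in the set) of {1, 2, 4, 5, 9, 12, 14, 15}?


Set = {1, 2, 4, 5, 9, 12, 14, 15}
0 is NOT in the set. This is the mex.
mex = 0

0


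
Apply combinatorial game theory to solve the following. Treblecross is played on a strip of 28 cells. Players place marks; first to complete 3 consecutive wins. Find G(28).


Treblecross: place X on empty cells; 3-in-a-row wins.
Playing within two cells of an existing X lets the opponent win at once, so sensible play treats the cells i-2..i+2 around each X as dead. The player left with no safe cell loses, so this is a normal-play take-away game on strips of safe cells.
Placing X at cell i (0-indexed) of a strip of k safe cells leaves independent strips of sizes max(0, i-2) and max(0, k-i-3). Hence G(k) = mex{ G(max(0,i-2)) XOR G(max(0,k-i-3)) : 0 <= i < k }, with G(0) = 0.
G(1): splits (0,0):0^0=0 -> mex({0}) = 1
G(2): splits (0,0):0^0=0 -> mex({0}) = 1
G(3): splits (0,0):0^0=0 -> mex({0}) = 1
G(4): splits (0,1):0^1=1 (0,0):0^0=0 -> mex({0, 1}) = 2
G(5): splits (0,2):0^1=1 (0,1):0^1=1 (0,0):0^0=0 -> mex({0, 1}) = 2
G(6) = mex({1}) = 0
G(7) = mex({0, 1, 2}) = 3
G(8) = mex({0, 1, 2}) = 3
G(9) = mex({0, 2}) = 1
G(10) = mex({0, 2, 3}) = 1
G(11) = mex({0, 3}) = 1
G(12) = mex({1, 3}) = 0
G(13) = mex({0, 1, 2, 3}) = 4
G(14) = mex({0, 1, 2}) = 3
G(15) = mex({0, 1, 2}) = 3
G(16) = mex({0, 1, 2, 4}) = 3
G(17) = mex({0, 1, 3, 4}) = 2
G(18) = mex({0, 1, 3, 4}) = 2
G(19) = mex({0, 1, 3, 5}) = 2
G(20) = mex({0, 1, 2, 3, 5}) = 4
G(21) = mex({0, 1, 2, 3, 5}) = 4
G(22) = mex({1, 2, 6}) = 0
G(23) = mex({0, 1, 2, 3, 4, 6}) = 5
G(24) = mex({0, 1, 2, 3, 4}) = 5
G(25) = mex({0, 1, 3, 4, 7}) = 2
G(26) = mex({0, 1, 3, 4, 5, 7}) = 2
G(27) = mex({0, 1, 3, 5}) = 2
G(28) = mex({0, 1, 2, 5}) = 3
Therefore G(28) = 3.

3


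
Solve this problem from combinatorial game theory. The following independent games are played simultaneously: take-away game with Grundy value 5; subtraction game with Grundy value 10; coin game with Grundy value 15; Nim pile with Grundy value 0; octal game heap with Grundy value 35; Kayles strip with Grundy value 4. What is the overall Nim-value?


By the Sprague-Grundy theorem, the Grundy value of a sum of games is the XOR of individual Grundy values.
take-away game: Grundy value = 5. Running XOR: 0 XOR 5 = 5
subtraction game: Grundy value = 10. Running XOR: 5 XOR 10 = 15
coin game: Grundy value = 15. Running XOR: 15 XOR 15 = 0
Nim pile: Grundy value = 0. Running XOR: 0 XOR 0 = 0
octal game heap: Grundy value = 35. Running XOR: 0 XOR 35 = 35
Kayles strip: Grundy value = 4. Running XOR: 35 XOR 4 = 39
The combined Grundy value is 39.

39


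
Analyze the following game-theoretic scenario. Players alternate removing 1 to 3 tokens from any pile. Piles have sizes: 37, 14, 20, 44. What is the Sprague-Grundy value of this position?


Subtraction set: {1, 2, 3}
For this subtraction set, G(n) = n mod 4 (period = max + 1 = 4).
Pile 1 (size 37): G(37) = 37 mod 4 = 1
Pile 2 (size 14): G(14) = 14 mod 4 = 2
Pile 3 (size 20): G(20) = 20 mod 4 = 0
Pile 4 (size 44): G(44) = 44 mod 4 = 0
Total Grundy value = XOR of all: 1 XOR 2 XOR 0 XOR 0 = 3

3


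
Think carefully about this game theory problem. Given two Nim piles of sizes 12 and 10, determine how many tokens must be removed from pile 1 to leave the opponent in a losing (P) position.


Piles: 12 and 10
Current XOR: 12 XOR 10 = 6 (non-zero, so this is an N-position).
To make the XOR zero, we need to find a move that balances the piles.
For pile 1 (size 12): target = 12 XOR 6 = 10
We reduce pile 1 from 12 to 10.
Tokens removed: 12 - 10 = 2
Verification: 10 XOR 10 = 0

2


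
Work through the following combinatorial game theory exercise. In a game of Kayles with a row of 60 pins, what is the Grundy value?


Kayles: a move removes 1 or 2 adjacent pins from a contiguous row.
Removing pins from a row of k leaves two independent rows (a, b) with a + b = k - 1 (one pin) or a + b = k - 2 (two pins); an end removal gives a = 0.
By Sprague-Grundy, G(k) = mex{ G(a) XOR G(b) } over all these splits. G(0) = 0.
G(1): splits (0,0):0^0=0 -> mex({0}) = 1
G(2): splits (0,1):0^1=1 (0,0):0^0=0 -> mex({0, 1}) = 2
G(3): splits (0,2):0^2=2 (1,1):1^1=0 (0,1):0^1=1 -> mex({0, 1, 2}) = 3
G(4): splits (0,3):0^3=3 (1,2):1^2=3 (0,2):0^2=2 (1,1):1^1=0 -> mex({0, 2, 3}) = 1
G(5): splits (0,4):0^1=1 (1,3):1^3=2 (2,2):2^2=0 (0,3):0^3=3 (1,2):1^2=3 -> mex({0, 1, 2, 3}) = 4
G(6) = mex({0, 1, 2, 4}) = 3
G(7) = mex({0, 1, 3, 4, 5}) = 2
G(8) = mex({0, 2, 3, 5, 6}) = 1
G(9) = mex({0, 1, 2, 3, 6, 7}) = 4
G(10) = mex({0, 1, 3, 4, 5, 7}) = 2
G(11) = mex({0, 1, 2, 3, 4, 5}) = 6
G(12) = mex({0, 1, 2, 3, 5, 6, 7}) = 4
G(13) = mex({0, 2, 3, 4, 6, 7}) = 1
G(14) = mex({0, 1, 4, 5, 6, 7}) = 2
G(15) = mex({0, 1, 2, 3, 4, 5, 6}) = 7
G(16) = mex({0, 2, 3, 5, 6, 7}) = 1
G(17) = mex({0, 1, 2, 3, 5, 6, 7}) = 4
G(18) = mex({0, 1, 2, 4, 5, 6}) = 3
G(19) = mex({0, 1, 3, 4, 5, 7}) = 2
G(20) = mex({0, 2, 3, 4, 5, 6, 7}) = 1
G(21) = mex({0, 1, 2, 3, 5, 6, 7}) = 4
G(22) = mex({0, 1, 2, 3, 4, 5, 7}) = 6
G(23) = mex({0, 1, 2, 3, 4, 5, 6}) = 7
G(24) = mex({0, 1, 2, 3, 5, 6, 7}) = 4
G(25) = mex({0, 2, 3, 4, 6, 7}) = 1
G(26) = mex({0, 1, 3, 4, 5, 6, 7}) = 2
G(27) = mex({0, 1, 2, 3, 4, 5, 6, 7}) = 8
G(28) = mex({0, 1, 2, 3, 4, 6, 7, 8}) = 5
G(29) = mex({0, 1, 2, 3, 5, 6, 7, 8, 9}) = 4
G(30) = mex({0, 1, 2, 3, 4, 5, 6, 9, 10}) = 7
G(31) = mex({0, 1, 3, 4, 5, 7, 10, 11}) = 2
G(32) = mex({0, 2, 3, 4, 5, 6, 7, 9, 11}) = 1
G(33) = mex({0, 1, 2, 3, 4, 5, 6, 7, 9, 12}) = 8
G(34) = mex({0, 1, 2, 3, 4, 5, 7, 8, 11, 12}) = 6
G(35) = mex({0, 1, 2, 3, 4, 5, 6, 8, 9, 10, 11}) = 7
G(36) = mex({0, 1, 2, 3, 5, 6, 7, 9, 10}) = 4
G(37) = mex({0, 2, 3, 4, 6, 7, 9, 10, 11, 12}) = 1
G(38) = mex({0, 1, 3, 4, 5, 6, 7, 9, 10, 11, 12}) = 2
G(39) = mex({0, 1, 2, 4, 5, 6, 7, 9, 10, 12, 14}) = 3
G(40) = mex({0, 2, 3, 4, 6, 7, 11, 12, 14}) = 1
G(41) = mex({0, 1, 2, 3, 5, 6, 7, 9, 10, 11, 12}) = 4
G(42) = mex({0, 1, 2, 3, 4, 5, 6, 9, 10}) = 7
G(43) = mex({0, 1, 3, 4, 5, 7, 9, 10, 12, 15}) = 2
G(44) = mex({0, 2, 3, 4, 5, 6, 7, 9, 10, 12, 15}) = 1
G(45) = mex({0, 1, 2, 3, 4, 5, 6, 7, 9, 10, 12, 14}) = 8
G(46) = mex({0, 1, 3, 4, 5, 7, 8, 11, 12, 14}) = 2
G(47) = mex({0, 1, 2, 3, 4, 5, 6, 8, 9, 10, 11, 12}) = 7
G(48) = mex({0, 1, 2, 3, 5, 6, 7, 9, 10}) = 4
G(49) = mex({0, 2, 3, 4, 6, 7, 9, 10, 11, 12, 15}) = 1
G(50) = mex({0, 1, 4, 5, 6, 7, 9, 11, 12, 14, 15}) = 2
G(51) = mex({0, 1, 2, 3, 4, 5, 6, 7, 9, 12, 14, 15}) = 8
G(52) = mex({0, 2, 3, 4, 5, 6, 7, 8, 11, 12, 15}) = 1
G(53) = mex({0, 1, 2, 3, 5, 6, 7, 8, 9, 10, 11, 12}) = 4
G(54) = mex({0, 1, 2, 3, 4, 5, 6, 9, 10}) = 7
G(55) = mex({0, 1, 3, 4, 5, 7, 9, 10, 11, 12}) = 2
G(56) = mex({0, 2, 3, 4, 5, 6, 7, 9, 10, 11, 12, 13, 14}) = 1
G(57) = mex({0, 1, 2, 3, 5, 6, 7, 9, 10, 12, 13, 14, 15}) = 4
G(58) = mex({0, 1, 3, 4, 5, 7, 11, 12, 14, 15}) = 2
G(59) = mex({0, 1, 2, 3, 4, 5, 6, 9, 10, 11, 12, 15}) = 7
G(60) = mex({0, 1, 2, 3, 5, 6, 7, 9, 10}) = 4
Therefore G(60) = 4.

4


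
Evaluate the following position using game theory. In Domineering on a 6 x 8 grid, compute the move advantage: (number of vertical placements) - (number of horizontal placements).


Board is 6 x 8 (rows x cols).
Left (vertical) placements: (rows-1) * cols = 5 * 8 = 40
Right (horizontal) placements: rows * (cols-1) = 6 * 7 = 42
Advantage = Left - Right = 40 - 42 = -2

-2


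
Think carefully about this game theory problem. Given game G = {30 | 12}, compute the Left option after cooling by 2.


Original game: {30 | 12} (a switch {a | b} with a > b).
Cooling by t (for t below the temperature (a - b)/2 = 9) taxes each move by t: {a | b} cooled by t is {a - t | b + t}.
Cooling amount: t = 2
Cooled Left option: 30 - 2 = 28
Cooled Right option: 12 + 2 = 14
Cooled game: {28 | 14}
Left option = 28

28


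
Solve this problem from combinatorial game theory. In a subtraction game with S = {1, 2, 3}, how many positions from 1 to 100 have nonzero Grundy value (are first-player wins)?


Subtraction set S = {1, 2, 3}, so G(n) = n mod 4.
G(n) = 0 when n is a multiple of 4.
Multiples of 4 in [1, 100]: 25
N-positions (nonzero Grundy) = 100 - 25 = 75

75


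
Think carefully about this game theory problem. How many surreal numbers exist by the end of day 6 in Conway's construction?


Day 0: {|} = 0 is born. Count = 1.
Day n: the number of surreal numbers born by day n is 2^(n+1) - 1.
By day 0: 2^1 - 1 = 1
By day 1: 2^2 - 1 = 3
By day 2: 2^3 - 1 = 7
By day 3: 2^4 - 1 = 15
By day 4: 2^5 - 1 = 31
By day 5: 2^6 - 1 = 63
By day 6: 2^7 - 1 = 127
By day 6: 127 surreal numbers.

127


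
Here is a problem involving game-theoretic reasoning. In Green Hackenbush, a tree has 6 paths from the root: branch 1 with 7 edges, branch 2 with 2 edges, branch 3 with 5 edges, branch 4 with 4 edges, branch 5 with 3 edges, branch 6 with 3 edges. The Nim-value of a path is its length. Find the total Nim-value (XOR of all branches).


The tree has 6 branches from the ground vertex.
In Green Hackenbush, the Nim-value of a simple path of length k is k.
Branch 1: length 7, Nim-value = 7
Branch 2: length 2, Nim-value = 2
Branch 3: length 5, Nim-value = 5
Branch 4: length 4, Nim-value = 4
Branch 5: length 3, Nim-value = 3
Branch 6: length 3, Nim-value = 3
Total Nim-value = XOR of all branch values:
0 XOR 7 = 7
7 XOR 2 = 5
5 XOR 5 = 0
0 XOR 4 = 4
4 XOR 3 = 7
7 XOR 3 = 4
Nim-value of the tree = 4

4


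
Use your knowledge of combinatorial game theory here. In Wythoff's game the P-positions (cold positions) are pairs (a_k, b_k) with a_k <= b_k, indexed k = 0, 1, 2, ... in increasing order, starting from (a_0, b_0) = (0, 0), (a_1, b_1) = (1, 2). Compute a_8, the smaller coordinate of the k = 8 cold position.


By Wythoff's theorem, a_k = floor(k * phi) and b_k = floor(k * phi^2) = a_k + k, where phi = (1 + sqrt(5))/2 is the golden ratio.
phi = (1 + sqrt(5))/2 = 1.618034
k = 8
k * phi = 8 * 1.618034 = 12.944272
a_8 = floor(k * phi) = 12

12


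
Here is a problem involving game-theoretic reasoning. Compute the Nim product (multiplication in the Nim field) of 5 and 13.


Nim multiplication is bilinear over XOR: (u XOR v) * w = (u*w) XOR (v*w).
So we split each operand into its bit components and XOR the pairwise Nim products.
5 = 1 + 4 (as XOR of powers of 2).
13 = 1 + 4 + 8 (as XOR of powers of 2).
Using the standard Nim-product table on single bits:
  2*2 = 3,   2*4 = 8,   2*8 = 12,
  4*4 = 6,   4*8 = 11,  8*8 = 13,
and  1*x = x (identity), k*l = l*k (commutative).
Pairwise Nim products:
  1 * 1 = 1
  1 * 4 = 4
  1 * 8 = 8
  4 * 1 = 4
  4 * 4 = 6
  4 * 8 = 11
XOR them: 1 XOR 4 XOR 8 XOR 4 XOR 6 XOR 11 = 4.
Result: 5 * 13 = 4 (in Nim).

4


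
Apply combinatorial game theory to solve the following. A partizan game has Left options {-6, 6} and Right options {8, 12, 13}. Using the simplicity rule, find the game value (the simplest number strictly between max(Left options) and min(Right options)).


Left options: {-6, 6}, max = 6
Right options: {8, 12, 13}, min = 8
All options are numbers and max(Left) < min(Right), so by the simplicity theorem the value is the simplest (earliest-born) number strictly between 6 and 8.
The only integer strictly between 6 and 8 is 7.
No non-integer in the interval can be simpler: if x is a non-integer in the interval, then floor(x) or ceil(x) also lies in the interval (the interval contains an integer), and both are proper prefixes of x's sign expansion, i.e. born earlier. So the game value is 7.
Game value = 7

7


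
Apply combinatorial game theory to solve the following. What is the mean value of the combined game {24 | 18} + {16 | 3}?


G1 = {24 | 18}, G2 = {16 | 3}
Each is a switch {a | b} with numbers a > b; its mean value is (a + b)/2, and mean value is additive over game sums: m(G1 + G2) = m(G1) + m(G2).
Mean of G1 = (24 + (18))/2 = 42/2 = 21
Mean of G2 = (16 + (3))/2 = 19/2 = 19/2
Mean of G1 + G2 = 21 + 19/2 = 61/2

61/2


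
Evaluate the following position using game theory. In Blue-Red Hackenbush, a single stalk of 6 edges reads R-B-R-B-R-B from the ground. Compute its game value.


Edges (from ground): R-B-R-B-R-B
By Berlekamp's sign-expansion rule, a Blue-Red Hackenbush stalk has the value of the surreal number whose sign sequence is the edge sequence with B -> + and R -> -.
Sign sequence: -+-+-+
Trace the sign expansion in the surreal number tree, starting from 0:
Edge 1: R (sign -) -> bounds (-inf, 0), value = -1
Edge 2: B (sign +) -> bounds (-1, 0), value = -1/2
Edge 3: R (sign -) -> bounds (-1, -1/2), value = -3/4
Edge 4: B (sign +) -> bounds (-3/4, -1/2), value = -5/8
Edge 5: R (sign -) -> bounds (-3/4, -5/8), value = -11/16
Edge 6: B (sign +) -> bounds (-11/16, -5/8), value = -21/32
Game value = -21/32

-21/32


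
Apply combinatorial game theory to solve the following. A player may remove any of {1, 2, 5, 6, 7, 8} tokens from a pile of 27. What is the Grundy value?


The subtraction set is S = {1, 2, 5, 6, 7, 8}.
G(k) = mex{ G(k - s) : s in S, s <= k }. We compute iteratively: G(0) = 0.
G(1) = mex({0}) = 1
G(2) = mex({0, 1}) = 2
G(3) = mex({1, 2}) = 0
G(4) = mex({0, 2}) = 1
G(5) = mex({0, 1}) = 2
G(6) = mex({0, 1, 2}) = 3
G(7) = mex({0, 1, 2, 3}) = 4
G(8) = mex({0, 1, 2, 3, 4}) = 5
G(9) = mex({0, 1, 2, 4, 5}) = 3
G(10) = mex({0, 1, 2, 3, 5}) = 4
G(11) = mex({0, 1, 2, 3, 4}) = 5
G(12) = mex({1, 2, 3, 4, 5}) = 0
G(13) = mex({0, 2, 3, 4, 5}) = 1
G(14) = mex({0, 1, 3, 4, 5}) = 2
G(15) = mex({1, 2, 3, 4, 5}) = 0
G(16) = mex({0, 2, 3, 4, 5}) = 1
G(17) = mex({0, 1, 3, 4, 5}) = 2
G(18) = mex({0, 1, 2, 4, 5}) = 3
G(19) = mex({0, 1, 2, 3, 5}) = 4
Observe that G(12)..G(19) = 0, 1, 2, 0, 1, 2, 3, 4 repeats G(0)..G(7) = 0, 1, 2, 0, 1, 2, 3, 4.
For k >= max(S) = 8, G(k) is determined by the previous 8 values G(k-8)..G(k-1); a window of 8 consecutive values has recurred shifted by 12, so by induction G(k + 12) = G(k) for all k >= 0: the sequence is periodic from the start with period 12.
One period: G(0..11) = 0, 1, 2, 0, 1, 2, 3, 4, 5, 3, 4, 5.
27 mod 12 = 3, so G(27) = G(3) = 0.

0


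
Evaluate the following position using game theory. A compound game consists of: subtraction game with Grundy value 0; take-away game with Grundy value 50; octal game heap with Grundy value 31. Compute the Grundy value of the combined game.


By the Sprague-Grundy theorem, the Grundy value of a sum of games is the XOR of individual Grundy values.
subtraction game: Grundy value = 0. Running XOR: 0 XOR 0 = 0
take-away game: Grundy value = 50. Running XOR: 0 XOR 50 = 50
octal game heap: Grundy value = 31. Running XOR: 50 XOR 31 = 45
The combined Grundy value is 45.

45


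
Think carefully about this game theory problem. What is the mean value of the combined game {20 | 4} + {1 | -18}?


G1 = {20 | 4}, G2 = {1 | -18}
Each is a switch {a | b} with numbers a > b; its mean value is (a + b)/2, and mean value is additive over game sums: m(G1 + G2) = m(G1) + m(G2).
Mean of G1 = (20 + (4))/2 = 24/2 = 12
Mean of G2 = (1 + (-18))/2 = -17/2 = -17/2
Mean of G1 + G2 = 12 + -17/2 = 7/2

7/2


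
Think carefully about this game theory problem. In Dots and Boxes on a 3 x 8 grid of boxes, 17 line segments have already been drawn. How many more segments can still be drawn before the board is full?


Grid: 3 x 8 boxes, i.e. 4 rows and 9 columns of dots.
Horizontal edges: (rows + 1) * cols = 4 * 8 = 32
Vertical edges: rows * (cols + 1) = 3 * 9 = 27
Total edges: 32 + 27 = 59
Edges drawn: 17
Remaining: 59 - 17 = 42

42


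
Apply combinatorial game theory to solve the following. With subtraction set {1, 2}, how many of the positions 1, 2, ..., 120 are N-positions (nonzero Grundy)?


Subtraction set S = {1, 2}, so G(n) = n mod 3.
G(n) = 0 when n is a multiple of 3.
Multiples of 3 in [1, 120]: 40
N-positions (nonzero Grundy) = 120 - 40 = 80

80


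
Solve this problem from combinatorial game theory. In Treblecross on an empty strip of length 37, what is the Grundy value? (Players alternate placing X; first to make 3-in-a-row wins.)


Treblecross: place X on empty cells; 3-in-a-row wins.
Playing within two cells of an existing X lets the opponent win at once, so sensible play treats the cells i-2..i+2 around each X as dead. The player left with no safe cell loses, so this is a normal-play take-away game on strips of safe cells.
Placing X at cell i (0-indexed) of a strip of k safe cells leaves independent strips of sizes max(0, i-2) and max(0, k-i-3). Hence G(k) = mex{ G(max(0,i-2)) XOR G(max(0,k-i-3)) : 0 <= i < k }, with G(0) = 0.
G(1): splits (0,0):0^0=0 -> mex({0}) = 1
G(2): splits (0,0):0^0=0 -> mex({0}) = 1
G(3): splits (0,0):0^0=0 -> mex({0}) = 1
G(4): splits (0,1):0^1=1 (0,0):0^0=0 -> mex({0, 1}) = 2
G(5): splits (0,2):0^1=1 (0,1):0^1=1 (0,0):0^0=0 -> mex({0, 1}) = 2
G(6) = mex({1}) = 0
G(7) = mex({0, 1, 2}) = 3
G(8) = mex({0, 1, 2}) = 3
G(9) = mex({0, 2}) = 1
G(10) = mex({0, 2, 3}) = 1
G(11) = mex({0, 3}) = 1
G(12) = mex({1, 3}) = 0
G(13) = mex({0, 1, 2, 3}) = 4
G(14) = mex({0, 1, 2}) = 3
G(15) = mex({0, 1, 2}) = 3
G(16) = mex({0, 1, 2, 4}) = 3
G(17) = mex({0, 1, 3, 4}) = 2
G(18) = mex({0, 1, 3, 4}) = 2
G(19) = mex({0, 1, 3, 5}) = 2
G(20) = mex({0, 1, 2, 3, 5}) = 4
G(21) = mex({0, 1, 2, 3, 5}) = 4
G(22) = mex({1, 2, 6}) = 0
G(23) = mex({0, 1, 2, 3, 4, 6}) = 5
G(24) = mex({0, 1, 2, 3, 4}) = 5
G(25) = mex({0, 1, 3, 4, 7}) = 2
G(26) = mex({0, 1, 3, 4, 5, 7}) = 2
G(27) = mex({0, 1, 3, 5}) = 2
G(28) = mex({0, 1, 2, 5}) = 3
G(29) = mex({0, 1, 2, 4, 5, 6}) = 3
G(30) = mex({1, 2, 4, 6}) = 0
G(31) = mex({0, 1, 2, 3, 4, 6}) = 5
G(32) = mex({1, 2, 3, 4, 7}) = 0
G(33) = mex({0, 3, 7}) = 1
G(34) = mex({0, 2, 3, 5, 7}) = 1
G(35) = mex({0, 2, 3, 5, 6}) = 1
G(36) = mex({0, 1, 2, 5, 6}) = 3
G(37) = mex({0, 1, 2, 4, 5, 6}) = 3
Therefore G(37) = 3.

3


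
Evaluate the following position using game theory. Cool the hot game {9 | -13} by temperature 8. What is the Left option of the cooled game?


Original game: {9 | -13} (a switch {a | b} with a > b).
Cooling by t (for t below the temperature (a - b)/2 = 11) taxes each move by t: {a | b} cooled by t is {a - t | b + t}.
Cooling amount: t = 8
Cooled Left option: 9 - 8 = 1
Cooled Right option: -13 + 8 = -5
Cooled game: {1 | -5}
Left option = 1

1


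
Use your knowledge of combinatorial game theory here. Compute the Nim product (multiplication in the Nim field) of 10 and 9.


Nim multiplication is bilinear over XOR: (u XOR v) * w = (u*w) XOR (v*w).
So we split each operand into its bit components and XOR the pairwise Nim products.
10 = 2 + 8 (as XOR of powers of 2).
9 = 1 + 8 (as XOR of powers of 2).
Using the standard Nim-product table on single bits:
  2*2 = 3,   2*4 = 8,   2*8 = 12,
  4*4 = 6,   4*8 = 11,  8*8 = 13,
and  1*x = x (identity), k*l = l*k (commutative).
Pairwise Nim products:
  2 * 1 = 2
  2 * 8 = 12
  8 * 1 = 8
  8 * 8 = 13
XOR them: 2 XOR 12 XOR 8 XOR 13 = 11.
Result: 10 * 9 = 11 (in Nim).

11


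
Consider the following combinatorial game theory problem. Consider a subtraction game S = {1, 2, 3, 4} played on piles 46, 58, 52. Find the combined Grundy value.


Subtraction set: {1, 2, 3, 4}
For this subtraction set, G(n) = n mod 5 (period = max + 1 = 5).
Pile 1 (size 46): G(46) = 46 mod 5 = 1
Pile 2 (size 58): G(58) = 58 mod 5 = 3
Pile 3 (size 52): G(52) = 52 mod 5 = 2
Total Grundy value = XOR of all: 1 XOR 3 XOR 2 = 0

0


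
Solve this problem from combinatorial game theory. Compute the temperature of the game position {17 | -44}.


The game is {17 | -44}, a switch {a | b} with numbers a > b.
Cooling {a | b} by t gives {a - t | b + t}, which stops being hot when a - t = b + t, i.e. at t = (a - b)/2. So the temperature of a switch is (a - b)/2.
Temperature = (Left option - Right option) / 2
= (17 - (-44)) / 2
= 61 / 2
= 61/2

61/2


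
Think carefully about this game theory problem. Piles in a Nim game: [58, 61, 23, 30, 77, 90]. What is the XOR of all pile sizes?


We need the XOR (exclusive or) of all pile sizes.
After XOR-ing pile 1 (size 58): 0 XOR 58 = 58
After XOR-ing pile 2 (size 61): 58 XOR 61 = 7
After XOR-ing pile 3 (size 23): 7 XOR 23 = 16
After XOR-ing pile 4 (size 30): 16 XOR 30 = 14
After XOR-ing pile 5 (size 77): 14 XOR 77 = 67
After XOR-ing pile 6 (size 90): 67 XOR 90 = 25
The Nim-value of this position is 25.

25


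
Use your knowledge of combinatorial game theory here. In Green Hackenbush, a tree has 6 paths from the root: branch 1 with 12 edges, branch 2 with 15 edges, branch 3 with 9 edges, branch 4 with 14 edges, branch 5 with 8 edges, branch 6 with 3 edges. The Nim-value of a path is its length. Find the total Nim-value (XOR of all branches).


The tree has 6 branches from the ground vertex.
In Green Hackenbush, the Nim-value of a simple path of length k is k.
Branch 1: length 12, Nim-value = 12
Branch 2: length 15, Nim-value = 15
Branch 3: length 9, Nim-value = 9
Branch 4: length 14, Nim-value = 14
Branch 5: length 8, Nim-value = 8
Branch 6: length 3, Nim-value = 3
Total Nim-value = XOR of all branch values:
0 XOR 12 = 12
12 XOR 15 = 3
3 XOR 9 = 10
10 XOR 14 = 4
4 XOR 8 = 12
12 XOR 3 = 15
Nim-value of the tree = 15

15


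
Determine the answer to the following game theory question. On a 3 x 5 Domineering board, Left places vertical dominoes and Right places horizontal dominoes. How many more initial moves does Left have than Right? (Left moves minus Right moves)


Board is 3 x 5 (rows x cols).
Left (vertical) placements: (rows-1) * cols = 2 * 5 = 10
Right (horizontal) placements: rows * (cols-1) = 3 * 4 = 12
Advantage = Left - Right = 10 - 12 = -2

-2


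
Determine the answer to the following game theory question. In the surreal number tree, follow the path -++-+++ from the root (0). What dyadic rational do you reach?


Sign expansion: -++-+++
Rule: track bounds (lo, hi), initially (-inf, +inf). On '+', the current value becomes lo and we move to the simplest number in (value, hi): value + 1 if hi = +inf, otherwise the midpoint (value + hi)/2. On '-', the current value becomes hi and we move to value - 1 if lo = -inf, otherwise the midpoint (lo + value)/2.
Start at 0.
Step 1: sign = -, move left. Bounds: (-inf, 0). Value = -1
Step 2: sign = +, move right. Bounds: (-1, 0). Value = -1/2
Step 3: sign = +, move right. Bounds: (-1/2, 0). Value = -1/4
Step 4: sign = -, move left. Bounds: (-1/2, -1/4). Value = -3/8
Step 5: sign = +, move right. Bounds: (-3/8, -1/4). Value = -5/16
Step 6: sign = +, move right. Bounds: (-5/16, -1/4). Value = -9/32
Step 7: sign = +, move right. Bounds: (-9/32, -1/4). Value = -17/64
The surreal number with sign expansion -++-+++ is -17/64.

-17/64


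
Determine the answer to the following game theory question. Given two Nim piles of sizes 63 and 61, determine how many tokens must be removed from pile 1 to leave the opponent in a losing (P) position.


Piles: 63 and 61
Current XOR: 63 XOR 61 = 2 (non-zero, so this is an N-position).
To make the XOR zero, we need to find a move that balances the piles.
For pile 1 (size 63): target = 63 XOR 2 = 61
We reduce pile 1 from 63 to 61.
Tokens removed: 63 - 61 = 2
Verification: 61 XOR 61 = 0

2


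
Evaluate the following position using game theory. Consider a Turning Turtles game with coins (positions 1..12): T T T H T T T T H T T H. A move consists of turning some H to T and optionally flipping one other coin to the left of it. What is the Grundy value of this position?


Coins: T T T H T T T T H T T H
Key fact: a single head at position k behaves exactly like a Nim heap of size k (turning it to T and optionally flipping a coin at j < k corresponds to moving the heap from k to j, or to 0), and heads combine as a disjunctive sum (two heads at the same place would cancel, matching j XOR j = 0). So the Nim-value is the XOR of the 1-indexed positions of the heads.
Face-up positions (1-indexed): [4, 9, 12]
XOR 0 with 4: 0 XOR 4 = 4
XOR 4 with 9: 4 XOR 9 = 13
XOR 13 with 12: 13 XOR 12 = 1
Nim-value = 1

1


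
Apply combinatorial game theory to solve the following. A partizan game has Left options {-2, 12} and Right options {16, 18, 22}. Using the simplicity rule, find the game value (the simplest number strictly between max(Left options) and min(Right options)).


Left options: {-2, 12}, max = 12
Right options: {16, 18, 22}, min = 16
All options are numbers and max(Left) < min(Right), so by the simplicity theorem the value is the simplest (earliest-born) number strictly between 12 and 16.
Integers 13 through 15 all lie strictly between 12 and 16.
Among integers, the simplest (lowest birthday = smallest |n|; 0 is born on day 0, +-n on day n) is 13.
No non-integer in the interval can be simpler: if x is a non-integer in the interval, then floor(x) or ceil(x) also lies in the interval (the interval contains an integer), and both are proper prefixes of x's sign expansion, i.e. born earlier. So the game value is 13.
Game value = 13

13


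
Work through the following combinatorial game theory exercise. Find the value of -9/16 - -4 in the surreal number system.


x = -9/16, y = -4
Converting to common denominator: 16
x = -9/16, y = -64/16
x - y = -9/16 - -4 = 55/16

55/16


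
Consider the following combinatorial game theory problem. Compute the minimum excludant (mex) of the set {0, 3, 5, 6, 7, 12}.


Set = {0, 3, 5, 6, 7, 12}
0 is in the set.
1 is NOT in the set. This is the mex.
mex = 1

1


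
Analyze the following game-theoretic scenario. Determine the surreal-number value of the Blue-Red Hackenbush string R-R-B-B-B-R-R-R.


Edges (from ground): R-R-B-B-B-R-R-R
By Berlekamp's sign-expansion rule, a Blue-Red Hackenbush stalk has the value of the surreal number whose sign sequence is the edge sequence with B -> + and R -> -.
Sign sequence: --+++---
Trace the sign expansion in the surreal number tree, starting from 0:
Edge 1: R (sign -) -> bounds (-inf, 0), value = -1
Edge 2: R (sign -) -> bounds (-inf, -1), value = -2
Edge 3: B (sign +) -> bounds (-2, -1), value = -3/2
Edge 4: B (sign +) -> bounds (-3/2, -1), value = -5/4
Edge 5: B (sign +) -> bounds (-5/4, -1), value = -9/8
Edge 6: R (sign -) -> bounds (-5/4, -9/8), value = -19/16
Edge 7: R (sign -) -> bounds (-5/4, -19/16), value = -39/32
Edge 8: R (sign -) -> bounds (-5/4, -39/32), value = -79/64
Game value = -79/64

-79/64
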